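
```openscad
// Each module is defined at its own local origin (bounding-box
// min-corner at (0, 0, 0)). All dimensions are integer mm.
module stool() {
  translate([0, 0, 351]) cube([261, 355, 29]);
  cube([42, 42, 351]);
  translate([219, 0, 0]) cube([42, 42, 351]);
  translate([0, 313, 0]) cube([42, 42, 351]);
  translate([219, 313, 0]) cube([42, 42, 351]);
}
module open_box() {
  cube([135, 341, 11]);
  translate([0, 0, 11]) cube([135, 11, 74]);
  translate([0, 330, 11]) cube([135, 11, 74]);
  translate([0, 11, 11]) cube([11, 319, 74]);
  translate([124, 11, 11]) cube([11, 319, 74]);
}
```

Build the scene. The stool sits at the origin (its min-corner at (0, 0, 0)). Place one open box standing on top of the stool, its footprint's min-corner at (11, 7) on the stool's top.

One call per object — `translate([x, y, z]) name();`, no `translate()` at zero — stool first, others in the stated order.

stool();
translate([11, 7, 380]) open_box();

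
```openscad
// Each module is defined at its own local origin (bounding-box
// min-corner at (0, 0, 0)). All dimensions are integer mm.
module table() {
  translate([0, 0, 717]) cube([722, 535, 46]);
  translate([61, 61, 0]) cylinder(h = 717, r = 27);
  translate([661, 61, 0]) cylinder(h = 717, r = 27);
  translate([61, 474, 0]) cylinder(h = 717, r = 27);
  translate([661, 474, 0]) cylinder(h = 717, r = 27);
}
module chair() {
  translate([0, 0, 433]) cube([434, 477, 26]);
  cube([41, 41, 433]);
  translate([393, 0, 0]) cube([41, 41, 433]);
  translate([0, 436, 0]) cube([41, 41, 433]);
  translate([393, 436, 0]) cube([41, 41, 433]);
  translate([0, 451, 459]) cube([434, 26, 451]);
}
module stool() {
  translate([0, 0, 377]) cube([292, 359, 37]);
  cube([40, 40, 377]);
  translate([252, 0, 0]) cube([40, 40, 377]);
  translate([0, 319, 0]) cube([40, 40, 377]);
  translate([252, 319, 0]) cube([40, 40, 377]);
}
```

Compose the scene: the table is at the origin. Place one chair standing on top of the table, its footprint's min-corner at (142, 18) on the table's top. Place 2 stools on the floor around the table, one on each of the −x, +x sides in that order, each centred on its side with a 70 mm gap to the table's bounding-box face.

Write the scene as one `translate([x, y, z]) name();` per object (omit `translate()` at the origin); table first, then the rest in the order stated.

table();
translate([142, 18, 763]) chair();
translate([-362, 88, 0]) stool();
translate([792, 88, 0]) stool();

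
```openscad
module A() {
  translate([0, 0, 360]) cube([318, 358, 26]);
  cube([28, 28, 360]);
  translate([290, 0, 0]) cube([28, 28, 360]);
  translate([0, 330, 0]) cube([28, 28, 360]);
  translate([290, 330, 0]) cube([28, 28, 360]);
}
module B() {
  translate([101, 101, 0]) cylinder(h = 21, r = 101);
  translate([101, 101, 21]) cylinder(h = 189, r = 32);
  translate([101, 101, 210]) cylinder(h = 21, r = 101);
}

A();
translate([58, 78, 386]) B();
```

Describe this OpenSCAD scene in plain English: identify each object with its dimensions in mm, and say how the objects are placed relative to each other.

A is a four-legged stool. The seat is a 318×358×26 mm slab whose top surface is at z = 386 mm; four square legs, each 28×28 mm in cross-section, run from the floor (z = 0) to the underside of the seat, each flush with a corner of the seat.

B is a spool: two coaxial disc flanges of radius 101 mm and thickness 21 mm, joined by a core cylinder of radius 32 mm and height 189 mm. The lower flange rests on z = 0 and the three cylinders share a vertical axis.

The spool is on top of the stool, centred.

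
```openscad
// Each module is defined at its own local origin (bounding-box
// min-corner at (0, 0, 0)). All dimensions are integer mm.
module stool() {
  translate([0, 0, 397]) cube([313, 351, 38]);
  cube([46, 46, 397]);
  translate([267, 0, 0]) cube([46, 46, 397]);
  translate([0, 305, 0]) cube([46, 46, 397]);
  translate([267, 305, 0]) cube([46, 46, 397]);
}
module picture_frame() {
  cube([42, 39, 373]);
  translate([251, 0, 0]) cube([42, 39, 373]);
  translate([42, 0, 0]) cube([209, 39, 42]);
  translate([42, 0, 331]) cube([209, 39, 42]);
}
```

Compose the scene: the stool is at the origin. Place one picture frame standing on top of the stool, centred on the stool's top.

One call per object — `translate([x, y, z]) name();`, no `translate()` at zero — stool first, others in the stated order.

stool();
translate([10, 156, 435]) picture_frame();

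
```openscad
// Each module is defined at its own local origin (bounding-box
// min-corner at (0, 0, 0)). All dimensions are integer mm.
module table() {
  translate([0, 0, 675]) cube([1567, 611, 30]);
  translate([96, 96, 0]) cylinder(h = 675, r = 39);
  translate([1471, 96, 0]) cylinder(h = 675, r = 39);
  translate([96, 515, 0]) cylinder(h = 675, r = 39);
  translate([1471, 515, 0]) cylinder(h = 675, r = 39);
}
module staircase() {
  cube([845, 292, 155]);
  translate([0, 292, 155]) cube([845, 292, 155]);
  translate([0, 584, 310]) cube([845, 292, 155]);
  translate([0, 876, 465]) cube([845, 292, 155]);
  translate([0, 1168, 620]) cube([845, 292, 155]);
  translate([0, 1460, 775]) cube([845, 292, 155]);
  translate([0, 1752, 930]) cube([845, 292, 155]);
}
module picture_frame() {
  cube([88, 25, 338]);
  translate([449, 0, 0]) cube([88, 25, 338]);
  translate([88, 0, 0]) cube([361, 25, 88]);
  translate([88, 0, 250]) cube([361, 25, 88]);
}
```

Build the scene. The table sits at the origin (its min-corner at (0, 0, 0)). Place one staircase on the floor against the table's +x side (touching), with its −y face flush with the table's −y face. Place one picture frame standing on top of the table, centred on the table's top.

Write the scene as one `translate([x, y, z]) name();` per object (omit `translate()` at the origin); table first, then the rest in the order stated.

table();
translate([1567, 0, 0]) staircase();
translate([515, 293, 705]) picture_frame();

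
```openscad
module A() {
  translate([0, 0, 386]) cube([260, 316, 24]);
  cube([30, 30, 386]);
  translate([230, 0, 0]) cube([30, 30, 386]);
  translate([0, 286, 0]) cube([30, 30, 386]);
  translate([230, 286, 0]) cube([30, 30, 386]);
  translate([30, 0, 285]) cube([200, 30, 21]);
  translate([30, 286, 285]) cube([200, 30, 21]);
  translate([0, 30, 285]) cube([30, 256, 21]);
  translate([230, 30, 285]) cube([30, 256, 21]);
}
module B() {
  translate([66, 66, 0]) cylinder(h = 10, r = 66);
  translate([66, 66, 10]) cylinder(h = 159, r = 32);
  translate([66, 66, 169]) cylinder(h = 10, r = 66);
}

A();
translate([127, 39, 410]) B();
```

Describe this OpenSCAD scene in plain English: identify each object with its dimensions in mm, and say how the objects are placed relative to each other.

A is a simple wooden stool: a rectangular seat 260 mm (x) by 316 mm (y), 24 mm thick, top face at z = 410 mm, on four square legs, each 30×30 mm in cross-section. The legs rest on z = 0, each flush with a corner of the seat. Four stretchers, 30 mm wide and 21 mm tall, connect adjacent legs with their undersides at z = 285 mm, each running between the inner faces of the legs it joins and aligned with the legs' outer faces on the other axis.

B is a spool: two coaxial disc flanges of radius 66 mm and thickness 10 mm, joined by a core cylinder of radius 32 mm and height 159 mm. The lower flange rests on z = 0 and the three cylinders share a vertical axis.

The spool is on top of the stool.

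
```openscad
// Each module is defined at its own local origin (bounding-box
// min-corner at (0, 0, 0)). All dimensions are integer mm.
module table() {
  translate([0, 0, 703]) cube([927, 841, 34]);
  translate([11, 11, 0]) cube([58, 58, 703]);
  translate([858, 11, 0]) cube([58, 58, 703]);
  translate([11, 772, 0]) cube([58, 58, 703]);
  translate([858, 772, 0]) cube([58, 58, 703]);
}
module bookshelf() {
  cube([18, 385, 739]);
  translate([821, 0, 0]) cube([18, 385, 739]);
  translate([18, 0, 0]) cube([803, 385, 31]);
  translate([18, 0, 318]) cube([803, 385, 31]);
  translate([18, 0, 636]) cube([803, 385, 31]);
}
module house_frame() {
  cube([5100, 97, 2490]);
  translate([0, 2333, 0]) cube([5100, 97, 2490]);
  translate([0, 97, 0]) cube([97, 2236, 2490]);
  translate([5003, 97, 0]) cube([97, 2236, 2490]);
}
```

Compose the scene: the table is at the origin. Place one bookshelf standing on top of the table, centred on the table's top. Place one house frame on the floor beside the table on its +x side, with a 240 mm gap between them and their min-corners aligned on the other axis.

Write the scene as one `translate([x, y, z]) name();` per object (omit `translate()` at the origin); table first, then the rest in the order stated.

table();
translate([44, 228, 737]) bookshelf();
translate([1167, 0, 0]) house_frame();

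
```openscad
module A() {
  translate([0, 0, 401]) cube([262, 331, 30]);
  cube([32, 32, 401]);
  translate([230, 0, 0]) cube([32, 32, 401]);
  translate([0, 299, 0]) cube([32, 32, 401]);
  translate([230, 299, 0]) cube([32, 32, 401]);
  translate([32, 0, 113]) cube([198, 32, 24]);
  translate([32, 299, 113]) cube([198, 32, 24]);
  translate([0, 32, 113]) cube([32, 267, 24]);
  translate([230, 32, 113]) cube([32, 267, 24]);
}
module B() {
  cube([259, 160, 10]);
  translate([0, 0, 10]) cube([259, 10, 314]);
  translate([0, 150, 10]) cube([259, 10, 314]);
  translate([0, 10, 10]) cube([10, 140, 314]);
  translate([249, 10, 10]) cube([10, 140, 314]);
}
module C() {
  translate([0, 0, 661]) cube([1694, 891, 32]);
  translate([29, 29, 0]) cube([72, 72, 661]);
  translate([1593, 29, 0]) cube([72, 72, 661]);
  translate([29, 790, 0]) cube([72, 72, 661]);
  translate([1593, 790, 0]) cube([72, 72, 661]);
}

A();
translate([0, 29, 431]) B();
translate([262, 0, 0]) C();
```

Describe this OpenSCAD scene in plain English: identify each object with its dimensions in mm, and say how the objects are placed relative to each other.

A is a simple wooden stool: a rectangular seat 262 mm (x) by 331 mm (y), 30 mm thick, top face at z = 431 mm, on four square legs, each 32×32 mm in cross-section. The legs rest on z = 0, each flush with a corner of the seat. Four stretchers, 32 mm wide and 24 mm tall, connect adjacent legs with their undersides at z = 113 mm, each running between the inner faces of the legs it joins and aligned with the legs' outer faces on the other axis.

B is an open-topped rectangular box: outside dimensions 259×160×324 mm, with a uniform wall and base thickness of 10 mm. The base is a full 259×160 slab on the floor; four walls sit on top of the base. The front and back walls (the −y and +y sides) span the full width; the two side walls fit between them.

C is a table with a 1694×891 mm rectangular top, 32 mm thick, top surface at z = 693 mm, supported by four 72×72 mm square legs, each inset 29 mm from the nearest pair of top edges, running from the floor.

The open box is on top of the stool. The table is against the stool's +x side, with their −y faces flush.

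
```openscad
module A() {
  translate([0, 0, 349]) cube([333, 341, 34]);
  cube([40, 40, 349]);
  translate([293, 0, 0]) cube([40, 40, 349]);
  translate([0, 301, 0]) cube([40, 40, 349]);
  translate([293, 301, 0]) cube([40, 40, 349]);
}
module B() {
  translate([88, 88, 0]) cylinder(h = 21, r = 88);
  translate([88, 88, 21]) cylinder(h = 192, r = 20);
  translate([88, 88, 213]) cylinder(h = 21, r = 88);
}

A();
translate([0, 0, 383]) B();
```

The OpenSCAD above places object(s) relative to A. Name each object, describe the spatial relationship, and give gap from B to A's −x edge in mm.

The spool's min-x is at 0; the stool's min-x is 0; gap = 0 mm.

A is a stool. B is a spool. The spool is on top of the stool. The gap from the spool to the stool's −x edge is 0 mm.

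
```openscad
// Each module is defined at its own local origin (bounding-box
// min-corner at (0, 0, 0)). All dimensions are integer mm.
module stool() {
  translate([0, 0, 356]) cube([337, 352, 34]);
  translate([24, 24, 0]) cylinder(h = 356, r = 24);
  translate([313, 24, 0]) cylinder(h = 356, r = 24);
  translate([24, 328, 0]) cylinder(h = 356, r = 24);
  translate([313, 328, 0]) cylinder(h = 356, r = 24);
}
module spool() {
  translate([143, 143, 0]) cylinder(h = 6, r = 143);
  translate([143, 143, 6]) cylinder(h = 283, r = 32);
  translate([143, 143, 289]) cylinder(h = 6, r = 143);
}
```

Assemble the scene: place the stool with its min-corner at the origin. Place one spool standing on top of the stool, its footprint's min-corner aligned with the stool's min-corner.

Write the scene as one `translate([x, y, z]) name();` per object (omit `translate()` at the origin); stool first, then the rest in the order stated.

stool();
translate([0, 0, 390]) spool();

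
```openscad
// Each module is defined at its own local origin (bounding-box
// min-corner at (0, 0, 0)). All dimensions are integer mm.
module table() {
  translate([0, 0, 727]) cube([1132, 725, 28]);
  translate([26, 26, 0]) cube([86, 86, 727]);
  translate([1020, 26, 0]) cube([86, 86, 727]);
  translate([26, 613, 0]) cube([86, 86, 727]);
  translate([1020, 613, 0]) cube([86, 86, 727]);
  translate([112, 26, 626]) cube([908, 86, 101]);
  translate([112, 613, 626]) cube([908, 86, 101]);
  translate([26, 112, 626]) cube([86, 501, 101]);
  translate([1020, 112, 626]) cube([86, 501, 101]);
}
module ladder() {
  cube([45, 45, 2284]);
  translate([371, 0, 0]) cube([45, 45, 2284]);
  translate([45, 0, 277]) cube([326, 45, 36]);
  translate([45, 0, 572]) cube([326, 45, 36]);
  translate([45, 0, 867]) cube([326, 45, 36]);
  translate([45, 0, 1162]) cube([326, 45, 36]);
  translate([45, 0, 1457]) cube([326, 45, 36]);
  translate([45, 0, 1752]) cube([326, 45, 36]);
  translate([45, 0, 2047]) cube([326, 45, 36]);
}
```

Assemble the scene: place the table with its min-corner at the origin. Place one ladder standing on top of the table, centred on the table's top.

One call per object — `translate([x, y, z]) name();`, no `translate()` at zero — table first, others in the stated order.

table();
translate([358, 340, 755]) ladder();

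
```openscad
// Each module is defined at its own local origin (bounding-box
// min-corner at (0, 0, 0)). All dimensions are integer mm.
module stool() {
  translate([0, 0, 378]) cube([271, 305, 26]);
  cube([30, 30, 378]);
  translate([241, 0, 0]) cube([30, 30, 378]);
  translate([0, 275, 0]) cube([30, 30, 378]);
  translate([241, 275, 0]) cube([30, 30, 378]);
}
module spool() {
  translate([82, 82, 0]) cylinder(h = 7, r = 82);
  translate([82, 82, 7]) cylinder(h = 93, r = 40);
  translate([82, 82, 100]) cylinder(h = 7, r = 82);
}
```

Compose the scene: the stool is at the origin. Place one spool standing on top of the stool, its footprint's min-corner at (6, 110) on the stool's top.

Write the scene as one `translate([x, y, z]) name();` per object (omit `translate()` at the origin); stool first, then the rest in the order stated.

stool();
translate([6, 110, 404]) spool();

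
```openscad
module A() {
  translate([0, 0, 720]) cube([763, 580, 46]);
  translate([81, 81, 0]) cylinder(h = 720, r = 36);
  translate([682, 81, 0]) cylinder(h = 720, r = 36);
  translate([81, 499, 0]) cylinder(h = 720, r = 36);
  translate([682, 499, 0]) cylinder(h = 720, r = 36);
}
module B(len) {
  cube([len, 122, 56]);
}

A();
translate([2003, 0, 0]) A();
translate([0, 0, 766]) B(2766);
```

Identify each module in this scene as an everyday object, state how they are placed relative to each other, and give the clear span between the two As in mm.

A is a table. B is a beam. A beam spans the tops of two tables. The clear span between the two tables is 1240 mm.

Second table starts at x = 2003; first ends at x = 763; clear span = 2003 − 763 = 1240 mm.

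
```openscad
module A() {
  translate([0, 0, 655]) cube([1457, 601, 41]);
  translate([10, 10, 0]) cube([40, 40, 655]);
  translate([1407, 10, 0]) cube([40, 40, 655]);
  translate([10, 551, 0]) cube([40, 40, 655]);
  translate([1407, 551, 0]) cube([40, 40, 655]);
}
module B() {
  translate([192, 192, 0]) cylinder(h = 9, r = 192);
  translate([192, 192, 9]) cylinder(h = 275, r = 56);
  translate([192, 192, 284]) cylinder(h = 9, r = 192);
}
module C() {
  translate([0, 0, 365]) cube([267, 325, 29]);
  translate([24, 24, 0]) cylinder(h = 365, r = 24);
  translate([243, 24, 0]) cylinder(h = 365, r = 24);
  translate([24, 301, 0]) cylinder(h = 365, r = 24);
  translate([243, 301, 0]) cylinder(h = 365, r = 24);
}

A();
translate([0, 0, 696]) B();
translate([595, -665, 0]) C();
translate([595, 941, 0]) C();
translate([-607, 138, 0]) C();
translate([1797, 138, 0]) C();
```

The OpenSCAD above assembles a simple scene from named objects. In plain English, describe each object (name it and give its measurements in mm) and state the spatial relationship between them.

A is a table: top 1457 mm (x) × 601 mm (y), 41 mm thick, upper face at z = 696 mm, on four 40×40 mm square legs, each inset 10 mm from the nearest pair of top edges, running from z = 0 to the bottom of the top.

B is a spool: two coaxial disc flanges of radius 192 mm and thickness 9 mm, joined by a core cylinder of radius 56 mm and height 275 mm. The lower flange rests on z = 0 and the three cylinders share a vertical axis.

C is a simple wooden stool: a rectangular seat 267 mm (x) by 325 mm (y), 29 mm thick, top face at z = 394 mm, on four round legs, each 48 mm in diameter. The legs rest on z = 0, each leg's axis is inset half a diameter from the nearest pair of seat edges (so the leg's bounding box is flush with the corner).

The spool is on top of the table. Four stools sit around the table at the −y, +y, −x, +x sides.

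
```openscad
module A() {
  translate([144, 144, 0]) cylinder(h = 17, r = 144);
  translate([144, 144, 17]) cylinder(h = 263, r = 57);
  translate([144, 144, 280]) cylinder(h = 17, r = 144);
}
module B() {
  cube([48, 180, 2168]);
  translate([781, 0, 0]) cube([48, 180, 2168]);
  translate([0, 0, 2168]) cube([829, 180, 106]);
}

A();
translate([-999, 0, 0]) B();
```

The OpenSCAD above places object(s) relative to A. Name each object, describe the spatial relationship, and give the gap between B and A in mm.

The door frame's nearest face is 170 mm from the spool's −x face.

A is a spool. B is a door frame. The door frame is on the floor beside the spool on its −x side. The gap between the door frame and the spool is 170 mm.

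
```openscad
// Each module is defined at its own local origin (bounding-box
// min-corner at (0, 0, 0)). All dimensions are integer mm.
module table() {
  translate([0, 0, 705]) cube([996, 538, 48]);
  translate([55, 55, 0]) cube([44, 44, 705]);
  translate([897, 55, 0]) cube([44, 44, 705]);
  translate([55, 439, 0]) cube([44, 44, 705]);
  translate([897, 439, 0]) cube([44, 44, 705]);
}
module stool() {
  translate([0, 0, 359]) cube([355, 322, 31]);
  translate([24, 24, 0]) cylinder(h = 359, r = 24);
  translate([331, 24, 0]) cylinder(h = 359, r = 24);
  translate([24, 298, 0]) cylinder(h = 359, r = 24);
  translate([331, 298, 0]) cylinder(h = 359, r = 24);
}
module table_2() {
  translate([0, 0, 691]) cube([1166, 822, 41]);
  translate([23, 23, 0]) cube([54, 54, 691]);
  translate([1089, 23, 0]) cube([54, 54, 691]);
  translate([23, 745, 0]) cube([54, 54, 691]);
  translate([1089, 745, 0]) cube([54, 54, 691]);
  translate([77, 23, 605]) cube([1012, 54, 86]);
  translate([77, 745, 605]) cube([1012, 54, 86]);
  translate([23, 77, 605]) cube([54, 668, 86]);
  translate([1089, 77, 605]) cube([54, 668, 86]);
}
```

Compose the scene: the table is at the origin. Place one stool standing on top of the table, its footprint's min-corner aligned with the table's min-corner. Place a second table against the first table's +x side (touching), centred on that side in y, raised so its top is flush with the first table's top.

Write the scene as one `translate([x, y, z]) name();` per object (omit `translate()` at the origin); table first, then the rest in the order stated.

table();
translate([0, 0, 753]) stool();
translate([996, -142, 21]) table_2();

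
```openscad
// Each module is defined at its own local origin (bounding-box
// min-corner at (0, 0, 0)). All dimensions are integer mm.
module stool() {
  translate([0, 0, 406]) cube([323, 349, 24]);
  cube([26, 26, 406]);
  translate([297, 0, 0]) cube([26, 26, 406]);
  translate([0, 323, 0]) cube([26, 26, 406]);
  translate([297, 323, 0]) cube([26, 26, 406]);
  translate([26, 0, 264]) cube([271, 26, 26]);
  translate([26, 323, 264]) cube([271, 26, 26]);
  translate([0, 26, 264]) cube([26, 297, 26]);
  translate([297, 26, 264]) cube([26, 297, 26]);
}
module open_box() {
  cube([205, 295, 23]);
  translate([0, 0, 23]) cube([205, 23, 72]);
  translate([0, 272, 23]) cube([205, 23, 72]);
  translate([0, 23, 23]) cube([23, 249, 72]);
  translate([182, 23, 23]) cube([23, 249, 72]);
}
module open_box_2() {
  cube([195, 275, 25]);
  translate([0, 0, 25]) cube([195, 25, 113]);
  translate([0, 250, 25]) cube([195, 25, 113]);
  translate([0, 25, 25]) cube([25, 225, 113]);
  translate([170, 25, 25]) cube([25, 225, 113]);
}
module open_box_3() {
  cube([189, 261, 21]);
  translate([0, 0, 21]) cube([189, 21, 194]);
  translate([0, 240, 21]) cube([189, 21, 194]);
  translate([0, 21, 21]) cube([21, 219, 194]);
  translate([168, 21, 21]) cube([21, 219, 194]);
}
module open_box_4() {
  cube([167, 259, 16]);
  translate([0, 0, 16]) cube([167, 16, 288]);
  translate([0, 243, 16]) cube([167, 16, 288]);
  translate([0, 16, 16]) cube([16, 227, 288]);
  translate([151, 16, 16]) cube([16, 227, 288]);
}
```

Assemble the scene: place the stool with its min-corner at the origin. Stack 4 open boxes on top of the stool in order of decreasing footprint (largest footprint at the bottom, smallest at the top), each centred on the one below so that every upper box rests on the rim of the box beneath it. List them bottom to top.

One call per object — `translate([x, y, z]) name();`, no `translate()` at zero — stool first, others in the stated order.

stool();
translate([59, 27, 430]) open_box();
translate([64, 37, 525]) open_box_2();
translate([67, 44, 663]) open_box_3();
translate([78, 45, 878]) open_box_4();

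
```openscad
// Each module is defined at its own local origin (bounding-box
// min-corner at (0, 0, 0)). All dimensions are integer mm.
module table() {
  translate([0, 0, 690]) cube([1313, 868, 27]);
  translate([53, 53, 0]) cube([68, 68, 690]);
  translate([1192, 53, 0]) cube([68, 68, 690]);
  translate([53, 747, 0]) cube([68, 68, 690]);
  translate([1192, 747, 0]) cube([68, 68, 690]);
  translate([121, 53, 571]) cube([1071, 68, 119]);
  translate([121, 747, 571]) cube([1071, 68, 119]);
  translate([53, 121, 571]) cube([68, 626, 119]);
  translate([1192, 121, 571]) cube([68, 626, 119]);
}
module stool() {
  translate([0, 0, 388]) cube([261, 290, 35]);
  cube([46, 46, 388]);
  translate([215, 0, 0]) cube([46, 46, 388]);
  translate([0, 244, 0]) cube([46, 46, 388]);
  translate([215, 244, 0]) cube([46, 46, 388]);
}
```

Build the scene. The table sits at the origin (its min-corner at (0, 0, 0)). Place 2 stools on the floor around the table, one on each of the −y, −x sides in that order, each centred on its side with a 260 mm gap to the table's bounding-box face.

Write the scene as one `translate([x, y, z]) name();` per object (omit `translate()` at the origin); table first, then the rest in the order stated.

table();
translate([526, -550, 0]) stool();
translate([-521, 289, 0]) stool();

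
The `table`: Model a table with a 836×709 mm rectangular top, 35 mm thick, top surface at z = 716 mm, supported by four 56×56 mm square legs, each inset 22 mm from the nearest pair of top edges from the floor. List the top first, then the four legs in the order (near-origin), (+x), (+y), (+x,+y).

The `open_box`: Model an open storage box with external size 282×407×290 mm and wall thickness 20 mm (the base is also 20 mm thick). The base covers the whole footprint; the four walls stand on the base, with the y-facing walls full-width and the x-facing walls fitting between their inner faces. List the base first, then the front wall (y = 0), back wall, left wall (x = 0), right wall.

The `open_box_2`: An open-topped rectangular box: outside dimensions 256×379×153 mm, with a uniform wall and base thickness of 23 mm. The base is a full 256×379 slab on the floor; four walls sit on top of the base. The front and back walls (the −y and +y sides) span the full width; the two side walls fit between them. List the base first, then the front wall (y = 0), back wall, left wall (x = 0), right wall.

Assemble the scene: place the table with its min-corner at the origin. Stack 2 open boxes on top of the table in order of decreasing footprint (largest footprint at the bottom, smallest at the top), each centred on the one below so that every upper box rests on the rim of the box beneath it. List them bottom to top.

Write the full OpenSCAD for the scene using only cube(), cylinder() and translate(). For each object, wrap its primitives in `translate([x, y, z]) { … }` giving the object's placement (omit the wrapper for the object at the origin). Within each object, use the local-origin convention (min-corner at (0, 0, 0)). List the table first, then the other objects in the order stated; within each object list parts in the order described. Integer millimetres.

translate([0, 0, 681]) cube([836, 709, 35]);
translate([22, 22, 0]) cube([56, 56, 681]);
translate([758, 22, 0]) cube([56, 56, 681]);
translate([22, 631, 0]) cube([56, 56, 681]);
translate([758, 631, 0]) cube([56, 56, 681]);
translate([277, 151, 716]) {
  cube([282, 407, 20]);
  translate([0, 0, 20]) cube([282, 20, 270]);
  translate([0, 387, 20]) cube([282, 20, 270]);
  translate([0, 20, 20]) cube([20, 367, 270]);
  translate([262, 20, 20]) cube([20, 367, 270]);
}
translate([290, 165, 1006]) {
  cube([256, 379, 23]);
  translate([0, 0, 23]) cube([256, 23, 130]);
  translate([0, 356, 23]) cube([256, 23, 130]);
  translate([0, 23, 23]) cube([23, 333, 130]);
  translate([233, 23, 23]) cube([23, 333, 130]);
}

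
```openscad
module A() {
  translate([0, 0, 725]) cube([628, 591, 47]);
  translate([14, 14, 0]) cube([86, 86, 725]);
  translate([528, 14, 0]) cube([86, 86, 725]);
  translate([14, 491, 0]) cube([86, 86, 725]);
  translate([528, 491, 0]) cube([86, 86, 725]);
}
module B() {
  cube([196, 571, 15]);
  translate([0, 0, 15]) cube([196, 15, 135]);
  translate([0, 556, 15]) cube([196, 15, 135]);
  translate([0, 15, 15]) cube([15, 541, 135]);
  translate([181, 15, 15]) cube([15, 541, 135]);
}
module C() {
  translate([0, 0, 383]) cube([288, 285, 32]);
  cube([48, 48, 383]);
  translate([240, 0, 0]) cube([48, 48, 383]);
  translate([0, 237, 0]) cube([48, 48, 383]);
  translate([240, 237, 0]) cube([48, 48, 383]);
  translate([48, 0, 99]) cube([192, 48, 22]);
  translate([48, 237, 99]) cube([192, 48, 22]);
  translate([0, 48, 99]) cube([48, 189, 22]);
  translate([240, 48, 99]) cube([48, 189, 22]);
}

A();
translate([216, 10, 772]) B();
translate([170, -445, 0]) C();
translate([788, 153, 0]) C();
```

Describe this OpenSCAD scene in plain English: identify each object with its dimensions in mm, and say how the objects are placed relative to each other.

A is a table: top 628 mm (x) × 591 mm (y), 47 mm thick, upper face at z = 772 mm, on four 86×86 mm square legs, each inset 14 mm from the nearest pair of top edges, running from z = 0 to the bottom of the top.

B is an open-topped rectangular box: outside dimensions 196×571×150 mm, with a uniform wall and base thickness of 15 mm. The base is a full 196×571 slab on the floor; four walls sit on top of the base. The front and back walls (the −y and +y sides) span the full width; the two side walls fit between them.

C is a four-legged stool. The seat is a 288×285×32 mm slab whose top surface is at z = 415 mm; four square legs, each 48×48 mm in cross-section, run from the floor (z = 0) to the underside of the seat, each flush with a corner of the seat. Four stretchers, 48 mm wide and 22 mm tall, connect adjacent legs with their undersides at z = 99 mm, each running between the inner faces of the legs it joins and aligned with the legs' outer faces on the other axis.

The open box is on top of the table, centred. Two stools sit around the table at the −y, +x sides.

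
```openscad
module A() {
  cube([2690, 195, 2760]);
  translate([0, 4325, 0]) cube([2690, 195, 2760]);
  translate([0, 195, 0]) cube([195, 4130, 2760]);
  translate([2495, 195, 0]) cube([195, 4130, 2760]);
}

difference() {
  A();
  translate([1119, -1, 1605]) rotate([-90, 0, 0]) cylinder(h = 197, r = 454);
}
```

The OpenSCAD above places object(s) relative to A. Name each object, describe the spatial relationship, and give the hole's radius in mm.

A is a house frame. The house frame has a circular hole through its front wall. The hole's radius is 454 mm.

The subtracted cylinder has r = 454 mm.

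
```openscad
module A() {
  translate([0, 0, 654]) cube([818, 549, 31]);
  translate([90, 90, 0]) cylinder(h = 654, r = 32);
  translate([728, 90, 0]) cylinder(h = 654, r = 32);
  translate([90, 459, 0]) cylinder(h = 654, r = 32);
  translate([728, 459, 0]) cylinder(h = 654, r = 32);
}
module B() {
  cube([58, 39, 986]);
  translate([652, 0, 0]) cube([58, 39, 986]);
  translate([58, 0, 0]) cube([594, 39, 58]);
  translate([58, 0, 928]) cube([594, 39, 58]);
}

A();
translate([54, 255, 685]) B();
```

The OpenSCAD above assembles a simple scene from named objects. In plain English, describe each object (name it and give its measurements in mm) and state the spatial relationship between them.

A is a rectangular dining table. The top is 818×549×31 mm with its upper surface at z = 685 mm. It stands on four round legs of 64 mm diameter, each leg's bounding box inset 58 mm from the nearest pair of top edges, running from the floor to the underside of the top.

B is a picture frame with a 594×870 mm rectangular opening (x by z) and a uniform 58 mm border on every side. Frame depth is 39 mm along y. It is built from two vertical stiles running the full outside height and two horizontal rails spanning the gap between the stiles.

The picture frame is on top of the table, centred.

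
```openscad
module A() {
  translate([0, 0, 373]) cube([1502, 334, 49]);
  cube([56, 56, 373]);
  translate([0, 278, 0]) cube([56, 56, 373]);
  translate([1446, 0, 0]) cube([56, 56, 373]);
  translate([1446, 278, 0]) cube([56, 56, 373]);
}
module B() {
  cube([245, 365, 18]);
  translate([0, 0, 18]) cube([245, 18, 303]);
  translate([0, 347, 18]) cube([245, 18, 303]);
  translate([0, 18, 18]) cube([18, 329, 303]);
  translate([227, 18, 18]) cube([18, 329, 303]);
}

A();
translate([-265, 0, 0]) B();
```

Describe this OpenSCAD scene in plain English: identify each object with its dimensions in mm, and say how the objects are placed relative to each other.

A is a long wooden bench with a 1502 mm (x) × 334 mm (y) seat, 49 mm thick, its top surface 422 mm above the floor. Four 56 mm square legs at the seat corners, flush with the edges, run from z = 0 to the seat underside.

B is an open storage box with external size 245×365×321 mm and wall thickness 18 mm (the base is also 18 mm thick). The base covers the whole footprint; the four walls stand on the base, with the y-facing walls full-width and the x-facing walls fitting between their inner faces.

The open box is on the floor beside the bench on its −x side.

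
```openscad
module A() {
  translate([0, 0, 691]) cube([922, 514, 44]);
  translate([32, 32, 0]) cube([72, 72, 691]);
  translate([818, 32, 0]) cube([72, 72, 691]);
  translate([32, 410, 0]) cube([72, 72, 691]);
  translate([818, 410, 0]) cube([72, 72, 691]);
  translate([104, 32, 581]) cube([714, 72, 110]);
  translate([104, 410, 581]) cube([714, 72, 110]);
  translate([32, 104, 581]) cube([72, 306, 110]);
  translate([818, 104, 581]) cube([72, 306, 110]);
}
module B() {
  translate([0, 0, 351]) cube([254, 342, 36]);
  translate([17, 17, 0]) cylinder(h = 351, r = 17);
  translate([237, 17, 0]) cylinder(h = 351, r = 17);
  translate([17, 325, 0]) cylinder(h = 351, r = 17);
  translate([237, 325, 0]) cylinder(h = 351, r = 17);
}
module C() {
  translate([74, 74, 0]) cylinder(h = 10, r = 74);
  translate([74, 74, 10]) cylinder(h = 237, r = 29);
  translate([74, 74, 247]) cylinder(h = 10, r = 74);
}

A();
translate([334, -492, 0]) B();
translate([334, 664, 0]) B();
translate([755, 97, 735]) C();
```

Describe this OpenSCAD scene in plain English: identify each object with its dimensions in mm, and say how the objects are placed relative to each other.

A is a rectangular dining table. The top is 922×514×44 mm with its upper surface at z = 735 mm. It stands on four 72×72 mm square legs, each inset 32 mm from the nearest pair of top edges, running from the floor to the underside of the top. Four apron rails, 72 mm thick and 110 mm tall, run between adjacent legs with their top edges flush with the underside of the top and their outer faces flush with the legs' outer faces.

B is a four-legged stool. The seat is 254×342 mm, 36 mm thick, top at z = 387 mm. It stands on four round legs, each 34 mm in diameter, from z = 0 to the seat underside, each leg's axis is inset half a diameter from the nearest pair of seat edges (so the leg's bounding box is flush with the corner).

C is a spool: two coaxial disc flanges of radius 74 mm and thickness 10 mm, joined by a core cylinder of radius 29 mm and height 237 mm. The lower flange rests on z = 0 and the three cylinders share a vertical axis.

Two stools sit around the table at the −y, +y sides. The spool is on top of the table.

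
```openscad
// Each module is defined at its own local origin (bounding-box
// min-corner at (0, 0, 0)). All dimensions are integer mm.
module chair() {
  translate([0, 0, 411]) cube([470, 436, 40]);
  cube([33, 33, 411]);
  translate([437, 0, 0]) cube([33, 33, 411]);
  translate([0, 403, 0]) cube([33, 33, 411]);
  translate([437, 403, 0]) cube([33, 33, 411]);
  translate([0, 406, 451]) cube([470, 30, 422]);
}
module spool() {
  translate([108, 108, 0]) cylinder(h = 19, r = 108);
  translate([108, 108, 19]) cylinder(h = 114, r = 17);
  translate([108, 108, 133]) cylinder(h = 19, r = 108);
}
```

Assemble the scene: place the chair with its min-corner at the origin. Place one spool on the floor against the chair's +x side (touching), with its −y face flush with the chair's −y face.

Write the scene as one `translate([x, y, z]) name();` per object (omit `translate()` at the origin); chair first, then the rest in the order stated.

chair();
translate([470, 0, 0]) spool();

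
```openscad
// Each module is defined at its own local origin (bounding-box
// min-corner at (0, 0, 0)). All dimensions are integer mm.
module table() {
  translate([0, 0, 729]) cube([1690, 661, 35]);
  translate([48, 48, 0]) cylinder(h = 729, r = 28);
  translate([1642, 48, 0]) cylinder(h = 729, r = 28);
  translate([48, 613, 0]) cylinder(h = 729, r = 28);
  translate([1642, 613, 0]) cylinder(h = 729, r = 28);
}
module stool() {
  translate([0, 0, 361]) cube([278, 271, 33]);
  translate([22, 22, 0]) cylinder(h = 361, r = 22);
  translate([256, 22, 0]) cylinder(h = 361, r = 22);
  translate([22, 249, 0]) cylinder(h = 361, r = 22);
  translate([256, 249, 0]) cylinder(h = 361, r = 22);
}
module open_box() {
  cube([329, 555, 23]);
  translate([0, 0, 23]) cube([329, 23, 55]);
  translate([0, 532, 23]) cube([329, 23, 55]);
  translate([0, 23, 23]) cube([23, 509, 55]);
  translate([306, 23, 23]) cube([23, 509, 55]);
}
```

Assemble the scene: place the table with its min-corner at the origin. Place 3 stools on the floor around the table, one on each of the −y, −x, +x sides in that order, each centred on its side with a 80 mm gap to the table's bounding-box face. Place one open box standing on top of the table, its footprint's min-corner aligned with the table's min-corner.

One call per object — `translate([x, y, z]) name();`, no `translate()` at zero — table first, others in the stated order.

table();
translate([706, -351, 0]) stool();
translate([-358, 195, 0]) stool();
translate([1770, 195, 0]) stool();
translate([0, 0, 764]) open_box();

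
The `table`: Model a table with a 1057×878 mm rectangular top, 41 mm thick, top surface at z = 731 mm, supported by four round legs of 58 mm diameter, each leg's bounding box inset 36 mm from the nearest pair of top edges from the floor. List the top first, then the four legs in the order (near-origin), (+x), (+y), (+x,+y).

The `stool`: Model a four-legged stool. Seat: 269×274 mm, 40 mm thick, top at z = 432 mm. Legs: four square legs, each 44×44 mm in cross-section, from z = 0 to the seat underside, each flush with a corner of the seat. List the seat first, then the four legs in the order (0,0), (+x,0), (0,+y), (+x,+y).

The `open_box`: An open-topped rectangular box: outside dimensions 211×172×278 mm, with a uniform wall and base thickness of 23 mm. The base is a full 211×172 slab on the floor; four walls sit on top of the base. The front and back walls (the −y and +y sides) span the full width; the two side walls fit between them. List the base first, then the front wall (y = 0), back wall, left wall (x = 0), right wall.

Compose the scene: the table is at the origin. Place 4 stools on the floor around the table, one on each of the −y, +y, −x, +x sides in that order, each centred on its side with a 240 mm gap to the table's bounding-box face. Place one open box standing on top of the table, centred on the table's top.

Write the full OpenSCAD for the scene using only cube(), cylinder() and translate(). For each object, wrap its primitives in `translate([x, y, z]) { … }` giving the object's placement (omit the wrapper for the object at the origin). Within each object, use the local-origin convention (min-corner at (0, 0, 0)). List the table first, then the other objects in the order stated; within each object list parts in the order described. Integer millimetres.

translate([0, 0, 690]) cube([1057, 878, 41]);
translate([65, 65, 0]) cylinder(h = 690, r = 29);
translate([992, 65, 0]) cylinder(h = 690, r = 29);
translate([65, 813, 0]) cylinder(h = 690, r = 29);
translate([992, 813, 0]) cylinder(h = 690, r = 29);
translate([394, -514, 0]) {
  translate([0, 0, 392]) cube([269, 274, 40]);
  cube([44, 44, 392]);
  translate([225, 0, 0]) cube([44, 44, 392]);
  translate([0, 230, 0]) cube([44, 44, 392]);
  translate([225, 230, 0]) cube([44, 44, 392]);
}
translate([394, 1118, 0]) {
  translate([0, 0, 392]) cube([269, 274, 40]);
  cube([44, 44, 392]);
  translate([225, 0, 0]) cube([44, 44, 392]);
  translate([0, 230, 0]) cube([44, 44, 392]);
  translate([225, 230, 0]) cube([44, 44, 392]);
}
translate([-509, 302, 0]) {
  translate([0, 0, 392]) cube([269, 274, 40]);
  cube([44, 44, 392]);
  translate([225, 0, 0]) cube([44, 44, 392]);
  translate([0, 230, 0]) cube([44, 44, 392]);
  translate([225, 230, 0]) cube([44, 44, 392]);
}
translate([1297, 302, 0]) {
  translate([0, 0, 392]) cube([269, 274, 40]);
  cube([44, 44, 392]);
  translate([225, 0, 0]) cube([44, 44, 392]);
  translate([0, 230, 0]) cube([44, 44, 392]);
  translate([225, 230, 0]) cube([44, 44, 392]);
}
translate([423, 353, 731]) {
  cube([211, 172, 23]);
  translate([0, 0, 23]) cube([211, 23, 255]);
  translate([0, 149, 23]) cube([211, 23, 255]);
  translate([0, 23, 23]) cube([23, 126, 255]);
  translate([188, 23, 23]) cube([23, 126, 255]);
}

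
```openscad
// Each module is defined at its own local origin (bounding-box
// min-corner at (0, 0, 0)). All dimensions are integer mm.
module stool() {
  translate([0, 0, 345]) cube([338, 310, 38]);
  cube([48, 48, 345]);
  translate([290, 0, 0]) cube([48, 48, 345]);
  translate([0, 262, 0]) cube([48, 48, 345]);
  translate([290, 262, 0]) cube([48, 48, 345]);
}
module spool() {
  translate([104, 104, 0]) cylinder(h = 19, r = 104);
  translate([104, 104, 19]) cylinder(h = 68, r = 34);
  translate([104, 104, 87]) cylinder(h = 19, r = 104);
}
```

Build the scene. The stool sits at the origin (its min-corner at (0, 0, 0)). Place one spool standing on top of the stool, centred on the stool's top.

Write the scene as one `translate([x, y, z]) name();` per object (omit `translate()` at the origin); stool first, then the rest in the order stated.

stool();
translate([65, 51, 383]) spool();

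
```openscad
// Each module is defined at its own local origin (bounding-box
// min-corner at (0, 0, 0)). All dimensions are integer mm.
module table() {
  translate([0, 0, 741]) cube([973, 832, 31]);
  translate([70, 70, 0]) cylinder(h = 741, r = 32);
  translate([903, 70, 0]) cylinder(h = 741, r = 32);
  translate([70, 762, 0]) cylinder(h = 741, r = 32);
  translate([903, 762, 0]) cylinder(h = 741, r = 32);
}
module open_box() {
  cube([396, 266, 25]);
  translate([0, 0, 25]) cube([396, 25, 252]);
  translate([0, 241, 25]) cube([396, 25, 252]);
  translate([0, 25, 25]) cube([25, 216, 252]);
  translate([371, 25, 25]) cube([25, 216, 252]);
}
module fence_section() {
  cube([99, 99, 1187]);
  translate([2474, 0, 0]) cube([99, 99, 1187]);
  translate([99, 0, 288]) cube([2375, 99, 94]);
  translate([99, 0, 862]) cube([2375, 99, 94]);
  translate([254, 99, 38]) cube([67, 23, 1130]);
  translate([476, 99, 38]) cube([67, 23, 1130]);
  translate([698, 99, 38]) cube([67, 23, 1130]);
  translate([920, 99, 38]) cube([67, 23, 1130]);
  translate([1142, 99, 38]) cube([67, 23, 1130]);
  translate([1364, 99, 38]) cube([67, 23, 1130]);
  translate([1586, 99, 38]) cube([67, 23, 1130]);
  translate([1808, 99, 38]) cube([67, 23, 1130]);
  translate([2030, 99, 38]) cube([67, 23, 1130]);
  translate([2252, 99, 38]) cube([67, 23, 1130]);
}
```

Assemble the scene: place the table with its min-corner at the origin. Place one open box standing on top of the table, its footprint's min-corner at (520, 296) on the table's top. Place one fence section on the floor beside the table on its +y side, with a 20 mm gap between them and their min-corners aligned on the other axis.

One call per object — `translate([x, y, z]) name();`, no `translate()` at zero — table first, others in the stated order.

table();
translate([520, 296, 772]) open_box();
translate([0, 852, 0]) fence_section();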